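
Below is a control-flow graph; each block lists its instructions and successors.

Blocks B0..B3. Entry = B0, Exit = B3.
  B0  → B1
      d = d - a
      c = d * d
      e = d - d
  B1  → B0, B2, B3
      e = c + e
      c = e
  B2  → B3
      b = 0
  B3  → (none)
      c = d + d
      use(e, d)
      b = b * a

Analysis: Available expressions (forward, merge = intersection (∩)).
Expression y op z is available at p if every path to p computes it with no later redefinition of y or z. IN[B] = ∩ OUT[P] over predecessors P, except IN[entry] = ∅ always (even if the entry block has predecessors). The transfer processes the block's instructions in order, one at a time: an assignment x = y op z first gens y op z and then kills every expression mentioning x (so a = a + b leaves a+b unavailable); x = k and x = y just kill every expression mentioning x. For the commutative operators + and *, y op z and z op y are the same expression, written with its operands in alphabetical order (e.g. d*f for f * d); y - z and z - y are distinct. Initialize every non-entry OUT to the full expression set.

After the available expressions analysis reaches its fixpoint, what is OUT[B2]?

Answer: {d*d, d-d}

Working:
Fixpoint table:
  B0:  IN={}  OUT={d*d, d-d}
  B1:  IN={d*d, d-d}  OUT={d*d, d-d}
  B2:  IN={d*d, d-d}  OUT={d*d, d-d}
  B3:  IN={d*d, d-d}  OUT={d*d, d+d, d-d}

Merge at B2: IN[B2] = OUT[B1] = {d*d, d-d}
Applying B2's transfer function to that IN value gives OUT[B2] (row B2 above).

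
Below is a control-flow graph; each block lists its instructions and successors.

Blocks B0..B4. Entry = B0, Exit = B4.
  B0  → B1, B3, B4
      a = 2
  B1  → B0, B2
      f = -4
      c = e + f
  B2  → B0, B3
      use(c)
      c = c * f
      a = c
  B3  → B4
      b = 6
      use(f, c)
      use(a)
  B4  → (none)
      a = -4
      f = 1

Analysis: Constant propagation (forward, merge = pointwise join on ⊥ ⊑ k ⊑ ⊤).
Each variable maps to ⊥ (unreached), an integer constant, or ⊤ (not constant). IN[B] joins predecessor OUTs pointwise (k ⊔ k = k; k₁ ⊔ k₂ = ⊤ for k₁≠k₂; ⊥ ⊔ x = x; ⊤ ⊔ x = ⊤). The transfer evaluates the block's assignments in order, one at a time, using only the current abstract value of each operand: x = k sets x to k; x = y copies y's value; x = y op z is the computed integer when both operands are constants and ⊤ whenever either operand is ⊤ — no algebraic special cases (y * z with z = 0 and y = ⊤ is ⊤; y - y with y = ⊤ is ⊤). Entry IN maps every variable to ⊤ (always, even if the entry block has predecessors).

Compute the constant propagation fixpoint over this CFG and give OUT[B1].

Answer: {a: 2, b: ⊤, c: ⊤, d: ⊤, e: ⊤, f: -4}

Derivation:
Converged values:
  B0: | IN=(all ⊤) | OUT={a:2; rest ⊤}
  B1: | IN={a:2; rest ⊤} | OUT={a:2, f:-4; rest ⊤}
  B2: | IN={a:2, f:-4; rest ⊤} | OUT={f:-4; rest ⊤}
  B3: | IN=(all ⊤) | OUT={b:6; rest ⊤}
  B4: | IN=(all ⊤) | OUT={a:-4, f:1; rest ⊤}

Merge at B1: IN[B1] = OUT[B0] = {a: 2, b: ⊤, c: ⊤, d: ⊤, e: ⊤, f: ⊤}
Applying B1's transfer function to that IN value gives OUT[B1] (row B1 above).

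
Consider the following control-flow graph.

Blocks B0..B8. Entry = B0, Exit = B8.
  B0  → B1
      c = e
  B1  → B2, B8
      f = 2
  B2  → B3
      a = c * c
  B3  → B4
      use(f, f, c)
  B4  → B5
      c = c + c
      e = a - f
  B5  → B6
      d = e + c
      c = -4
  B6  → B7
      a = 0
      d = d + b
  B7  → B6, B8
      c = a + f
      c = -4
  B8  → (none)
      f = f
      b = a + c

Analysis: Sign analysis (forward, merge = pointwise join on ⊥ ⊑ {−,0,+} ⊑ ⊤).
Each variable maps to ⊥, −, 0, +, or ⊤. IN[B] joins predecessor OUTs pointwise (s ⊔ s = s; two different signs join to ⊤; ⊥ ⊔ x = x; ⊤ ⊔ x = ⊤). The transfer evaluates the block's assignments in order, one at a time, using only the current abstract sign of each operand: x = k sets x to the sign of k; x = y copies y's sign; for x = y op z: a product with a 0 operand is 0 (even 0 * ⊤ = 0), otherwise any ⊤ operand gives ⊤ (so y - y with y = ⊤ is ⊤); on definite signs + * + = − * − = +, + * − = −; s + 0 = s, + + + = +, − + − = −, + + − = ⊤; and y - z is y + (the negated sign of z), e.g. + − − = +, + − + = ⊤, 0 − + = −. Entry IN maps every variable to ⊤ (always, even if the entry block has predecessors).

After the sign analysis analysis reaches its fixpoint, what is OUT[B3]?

Converged values:
  B0:   IN=(all ⊤)   OUT=(all ⊤)
  B1:   IN=(all ⊤)   OUT={f:+; rest ⊤}
  B2:   IN={f:+; rest ⊤}   OUT={f:+; rest ⊤}
  B3:   IN={f:+; rest ⊤}   OUT={f:+; rest ⊤}
  B4:   IN={f:+; rest ⊤}   OUT={f:+; rest ⊤}
  B5:   IN={f:+; rest ⊤}   OUT={c:-, f:+; rest ⊤}
  B6:   IN={c:-, f:+; rest ⊤}   OUT={a:0, c:-, f:+; rest ⊤}
  B7:   IN={a:0, c:-, f:+; rest ⊤}   OUT={a:0, c:-, f:+; rest ⊤}
  B8:   IN={f:+; rest ⊤}   OUT={f:+; rest ⊤}

Merge at B3: IN[B3] = OUT[B2] = {a: ⊤, b: ⊤, c: ⊤, d: ⊤, e: ⊤, f: +}
Applying B3's transfer function to that IN value gives OUT[B3] (row B3 above).

Answer: {a: ⊤, b: ⊤, c: ⊤, d: ⊤, e: ⊤, f: +}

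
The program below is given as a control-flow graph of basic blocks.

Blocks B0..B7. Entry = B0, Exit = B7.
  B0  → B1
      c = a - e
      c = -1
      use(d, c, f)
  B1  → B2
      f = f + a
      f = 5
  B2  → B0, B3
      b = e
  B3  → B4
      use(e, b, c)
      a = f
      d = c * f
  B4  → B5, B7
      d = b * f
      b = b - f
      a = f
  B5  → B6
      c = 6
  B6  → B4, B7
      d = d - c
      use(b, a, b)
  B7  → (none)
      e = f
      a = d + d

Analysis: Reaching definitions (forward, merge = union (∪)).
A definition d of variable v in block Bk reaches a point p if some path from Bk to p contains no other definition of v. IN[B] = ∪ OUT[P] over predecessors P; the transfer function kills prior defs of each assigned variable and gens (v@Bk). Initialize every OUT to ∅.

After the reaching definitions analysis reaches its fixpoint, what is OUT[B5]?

Converged values:
  B0:   IN={b@B2, c@B0, f@B1}   OUT={b@B2, c@B0, f@B1}
  B1:   IN={b@B2, c@B0, f@B1}   OUT={b@B2, c@B0, f@B1}
  B2:   IN={b@B2, c@B0, f@B1}   OUT={b@B2, c@B0, f@B1}
  B3:   IN={b@B2, c@B0, f@B1}   OUT={a@B3, b@B2, c@B0, d@B3, f@B1}
  B4:   IN={a@B3, a@B4, b@B2, b@B4, c@B0, c@B5, d@B3, d@B6, f@B1}   OUT={a@B4, b@B4, c@B0, c@B5, d@B4, f@B1}
  B5:   IN={a@B4, b@B4, c@B0, c@B5, d@B4, f@B1}   OUT={a@B4, b@B4, c@B5, d@B4, f@B1}
  B6:   IN={a@B4, b@B4, c@B5, d@B4, f@B1}   OUT={a@B4, b@B4, c@B5, d@B6, f@B1}
  B7:   IN={a@B4, b@B4, c@B0, c@B5, d@B4, d@B6, f@B1}   OUT={a@B7, b@B4, c@B0, c@B5, d@B4, d@B6, e@B7, f@B1}

Merge at B5: IN[B5] = OUT[B4] = {a@B4, b@B4, c@B0, c@B5, d@B4, f@B1}
Applying B5's transfer function to that IN value gives OUT[B5] (row B5 above).

Answer: {a@B4, b@B4, c@B5, d@B4, f@B1}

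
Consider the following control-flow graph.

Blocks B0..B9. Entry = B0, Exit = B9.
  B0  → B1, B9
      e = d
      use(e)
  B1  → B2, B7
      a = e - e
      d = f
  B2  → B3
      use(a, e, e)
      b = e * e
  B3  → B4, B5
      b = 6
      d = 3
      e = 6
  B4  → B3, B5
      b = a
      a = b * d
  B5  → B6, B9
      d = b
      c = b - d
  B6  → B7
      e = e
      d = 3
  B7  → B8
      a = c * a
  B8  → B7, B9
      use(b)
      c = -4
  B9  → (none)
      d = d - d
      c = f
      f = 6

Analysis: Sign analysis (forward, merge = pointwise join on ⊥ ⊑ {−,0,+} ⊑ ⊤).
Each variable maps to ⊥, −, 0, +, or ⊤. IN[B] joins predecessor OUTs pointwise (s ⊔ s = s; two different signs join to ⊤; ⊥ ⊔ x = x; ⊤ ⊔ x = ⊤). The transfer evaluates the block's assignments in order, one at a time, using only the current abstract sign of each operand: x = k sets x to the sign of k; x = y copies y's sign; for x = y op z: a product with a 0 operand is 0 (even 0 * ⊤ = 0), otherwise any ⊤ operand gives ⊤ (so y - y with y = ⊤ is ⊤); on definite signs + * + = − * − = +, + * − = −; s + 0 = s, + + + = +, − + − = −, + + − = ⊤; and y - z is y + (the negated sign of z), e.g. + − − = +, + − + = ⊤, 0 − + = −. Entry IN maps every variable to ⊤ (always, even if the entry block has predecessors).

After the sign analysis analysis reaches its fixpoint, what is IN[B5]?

Per-block solution:
  B0:   IN=(all ⊤)   OUT=(all ⊤)
  B1:   IN=(all ⊤)   OUT=(all ⊤)
  B2:   IN=(all ⊤)   OUT=(all ⊤)
  B3:   IN=(all ⊤)   OUT={b:+, d:+, e:+; rest ⊤}
  B4:   IN={b:+, d:+, e:+; rest ⊤}   OUT={d:+, e:+; rest ⊤}
  B5:   IN={d:+, e:+; rest ⊤}   OUT={e:+; rest ⊤}
  B6:   IN={e:+; rest ⊤}   OUT={d:+, e:+; rest ⊤}
  B7:   IN=(all ⊤)   OUT=(all ⊤)
  B8:   IN=(all ⊤)   OUT={c:-; rest ⊤}
  B9:   IN=(all ⊤)   OUT={f:+; rest ⊤}

Merge at B5: IN[B5] = OUT[B3] ⊔ OUT[B4] = {a: ⊤, b: ⊤, c: ⊤, d: +, e: +, f: ⊤}

Answer: {a: ⊤, b: ⊤, c: ⊤, d: +, e: +, f: ⊤}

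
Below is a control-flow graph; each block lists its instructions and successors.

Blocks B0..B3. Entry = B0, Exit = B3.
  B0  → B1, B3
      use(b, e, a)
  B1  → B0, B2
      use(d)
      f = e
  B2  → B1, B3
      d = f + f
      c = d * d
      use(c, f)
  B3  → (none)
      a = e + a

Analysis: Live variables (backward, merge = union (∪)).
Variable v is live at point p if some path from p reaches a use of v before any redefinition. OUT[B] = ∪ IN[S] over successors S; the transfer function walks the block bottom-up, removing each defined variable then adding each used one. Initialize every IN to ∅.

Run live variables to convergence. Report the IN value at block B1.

Answer: {a, b, d, e}

Working:
Per-block solution:
  B0:   IN={a, b, d, e}   OUT={a, b, d, e}
  B1:   IN={a, b, d, e}   OUT={a, b, d, e, f}
  B2:   IN={a, b, e, f}   OUT={a, b, d, e}
  B3:   IN={a, e}   OUT={}

Merge at B1: OUT[B1] = IN[B0] ⊔ IN[B2] = {a, b, d, e, f}
Applying B1's transfer function to that OUT value gives IN[B1] (row B1 above).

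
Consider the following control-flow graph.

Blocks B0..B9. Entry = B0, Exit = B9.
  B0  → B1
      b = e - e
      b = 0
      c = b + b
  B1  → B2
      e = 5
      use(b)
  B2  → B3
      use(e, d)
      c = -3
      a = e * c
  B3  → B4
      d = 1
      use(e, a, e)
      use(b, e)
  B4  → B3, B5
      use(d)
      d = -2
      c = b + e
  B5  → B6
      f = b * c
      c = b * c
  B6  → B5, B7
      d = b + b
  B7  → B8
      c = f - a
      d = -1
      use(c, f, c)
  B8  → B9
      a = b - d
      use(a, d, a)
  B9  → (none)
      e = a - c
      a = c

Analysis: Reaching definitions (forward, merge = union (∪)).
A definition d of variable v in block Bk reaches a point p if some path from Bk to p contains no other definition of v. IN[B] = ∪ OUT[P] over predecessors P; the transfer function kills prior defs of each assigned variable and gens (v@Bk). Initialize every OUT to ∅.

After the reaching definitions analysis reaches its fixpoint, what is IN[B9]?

Answer: {a@B8, b@B0, c@B7, d@B7, e@B1, f@B5}

Derivation:
Converged values:
  B0:  IN={}  OUT={b@B0, c@B0}
  B1:  IN={b@B0, c@B0}  OUT={b@B0, c@B0, e@B1}
  B2:  IN={b@B0, c@B0, e@B1}  OUT={a@B2, b@B0, c@B2, e@B1}
  B3:  IN={a@B2, b@B0, c@B2, c@B4, d@B4, e@B1}  OUT={a@B2, b@B0, c@B2, c@B4, d@B3, e@B1}
  B4:  IN={a@B2, b@B0, c@B2, c@B4, d@B3, e@B1}  OUT={a@B2, b@B0, c@B4, d@B4, e@B1}
  B5:  IN={a@B2, b@B0, c@B4, c@B5, d@B4, d@B6, e@B1, f@B5}  OUT={a@B2, b@B0, c@B5, d@B4, d@B6, e@B1, f@B5}
  B6:  IN={a@B2, b@B0, c@B5, d@B4, d@B6, e@B1, f@B5}  OUT={a@B2, b@B0, c@B5, d@B6, e@B1, f@B5}
  B7:  IN={a@B2, b@B0, c@B5, d@B6, e@B1, f@B5}  OUT={a@B2, b@B0, c@B7, d@B7, e@B1, f@B5}
  B8:  IN={a@B2, b@B0, c@B7, d@B7, e@B1, f@B5}  OUT={a@B8, b@B0, c@B7, d@B7, e@B1, f@B5}
  B9:  IN={a@B8, b@B0, c@B7, d@B7, e@B1, f@B5}  OUT={a@B9, b@B0, c@B7, d@B7, e@B9, f@B5}

Merge at B9: IN[B9] = OUT[B8] = {a@B8, b@B0, c@B7, d@B7, e@B1, f@B5}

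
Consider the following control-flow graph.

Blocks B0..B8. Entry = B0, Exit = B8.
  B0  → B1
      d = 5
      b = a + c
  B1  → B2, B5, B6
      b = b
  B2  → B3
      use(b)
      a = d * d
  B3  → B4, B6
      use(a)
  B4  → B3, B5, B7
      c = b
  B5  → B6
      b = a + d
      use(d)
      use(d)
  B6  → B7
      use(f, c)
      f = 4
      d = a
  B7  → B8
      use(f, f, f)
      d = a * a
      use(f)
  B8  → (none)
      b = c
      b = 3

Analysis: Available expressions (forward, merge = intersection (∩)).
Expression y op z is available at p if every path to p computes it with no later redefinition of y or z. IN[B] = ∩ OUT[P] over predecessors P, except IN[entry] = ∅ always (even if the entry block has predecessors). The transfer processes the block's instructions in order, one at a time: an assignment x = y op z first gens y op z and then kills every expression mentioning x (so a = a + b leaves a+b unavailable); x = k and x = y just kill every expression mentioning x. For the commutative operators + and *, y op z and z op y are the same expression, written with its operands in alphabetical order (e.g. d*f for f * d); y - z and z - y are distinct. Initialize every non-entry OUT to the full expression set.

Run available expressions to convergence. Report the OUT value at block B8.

Answer: {a*a}

Trace:
Fixpoint table:
  B0: | IN={} | OUT={a+c}
  B1: | IN={a+c} | OUT={a+c}
  B2: | IN={a+c} | OUT={d*d}
  B3: | IN={d*d} | OUT={d*d}
  B4: | IN={d*d} | OUT={d*d}
  B5: | IN={} | OUT={a+d}
  B6: | IN={} | OUT={}
  B7: | IN={} | OUT={a*a}
  B8: | IN={a*a} | OUT={a*a}

Merge at B8: IN[B8] = OUT[B7] = {a*a}
Applying B8's transfer function to that IN value gives OUT[B8] (row B8 above).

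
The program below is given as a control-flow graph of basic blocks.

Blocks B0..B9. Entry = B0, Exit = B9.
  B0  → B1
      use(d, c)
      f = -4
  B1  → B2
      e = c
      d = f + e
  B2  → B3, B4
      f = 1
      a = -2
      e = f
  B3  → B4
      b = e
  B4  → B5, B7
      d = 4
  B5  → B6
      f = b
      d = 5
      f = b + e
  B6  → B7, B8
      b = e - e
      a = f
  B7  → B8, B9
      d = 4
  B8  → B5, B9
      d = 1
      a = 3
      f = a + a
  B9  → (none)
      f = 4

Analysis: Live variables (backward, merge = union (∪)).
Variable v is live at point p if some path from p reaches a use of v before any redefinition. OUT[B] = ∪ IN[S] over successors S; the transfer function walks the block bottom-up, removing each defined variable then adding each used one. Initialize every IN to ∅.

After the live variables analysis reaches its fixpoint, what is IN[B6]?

Per-block solution:
  B0: | IN={b, c, d} | OUT={b, c, f}
  B1: | IN={b, c, f} | OUT={b}
  B2: | IN={b} | OUT={b, e}
  B3: | IN={e} | OUT={b, e}
  B4: | IN={b, e} | OUT={b, e}
  B5: | IN={b, e} | OUT={e, f}
  B6: | IN={e, f} | OUT={b, e}
  B7: | IN={b, e} | OUT={b, e}
  B8: | IN={b, e} | OUT={b, e}
  B9: | IN={} | OUT={}

Merge at B6: OUT[B6] = IN[B7] ⊔ IN[B8] = {b, e}
Applying B6's transfer function to that OUT value gives IN[B6] (row B6 above).

Answer: {e, f}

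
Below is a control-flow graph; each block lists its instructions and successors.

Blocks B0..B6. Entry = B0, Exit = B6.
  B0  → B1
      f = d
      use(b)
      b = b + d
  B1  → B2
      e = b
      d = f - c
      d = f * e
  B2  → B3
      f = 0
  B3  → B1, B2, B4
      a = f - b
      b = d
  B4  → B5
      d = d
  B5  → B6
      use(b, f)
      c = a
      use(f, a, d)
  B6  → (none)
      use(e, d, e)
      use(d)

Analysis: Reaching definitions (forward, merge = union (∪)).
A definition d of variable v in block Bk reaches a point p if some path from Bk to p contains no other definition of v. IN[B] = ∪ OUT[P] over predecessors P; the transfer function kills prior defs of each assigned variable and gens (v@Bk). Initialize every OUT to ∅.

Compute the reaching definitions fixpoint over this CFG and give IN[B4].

Per-block solution:
  B0:  IN={}  OUT={b@B0, f@B0}
  B1:  IN={a@B3, b@B0, b@B3, d@B1, e@B1, f@B0, f@B2}  OUT={a@B3, b@B0, b@B3, d@B1, e@B1, f@B0, f@B2}
  B2:  IN={a@B3, b@B0, b@B3, d@B1, e@B1, f@B0, f@B2}  OUT={a@B3, b@B0, b@B3, d@B1, e@B1, f@B2}
  B3:  IN={a@B3, b@B0, b@B3, d@B1, e@B1, f@B2}  OUT={a@B3, b@B3, d@B1, e@B1, f@B2}
  B4:  IN={a@B3, b@B3, d@B1, e@B1, f@B2}  OUT={a@B3, b@B3, d@B4, e@B1, f@B2}
  B5:  IN={a@B3, b@B3, d@B4, e@B1, f@B2}  OUT={a@B3, b@B3, c@B5, d@B4, e@B1, f@B2}
  B6:  IN={a@B3, b@B3, c@B5, d@B4, e@B1, f@B2}  OUT={a@B3, b@B3, c@B5, d@B4, e@B1, f@B2}

Merge at B4: IN[B4] = OUT[B3] = {a@B3, b@B3, d@B1, e@B1, f@B2}

Answer: {a@B3, b@B3, d@B1, e@B1, f@B2}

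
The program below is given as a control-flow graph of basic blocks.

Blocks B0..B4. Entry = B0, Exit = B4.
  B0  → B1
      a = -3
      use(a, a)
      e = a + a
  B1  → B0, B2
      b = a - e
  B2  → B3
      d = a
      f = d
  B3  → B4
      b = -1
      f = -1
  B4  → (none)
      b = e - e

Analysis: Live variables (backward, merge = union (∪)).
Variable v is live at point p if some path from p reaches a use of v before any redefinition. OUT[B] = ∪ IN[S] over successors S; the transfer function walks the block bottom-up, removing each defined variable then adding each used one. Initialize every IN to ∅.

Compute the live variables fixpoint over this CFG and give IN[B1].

Answer: {a, e}

Working:
Converged values:
  B0:  IN={}  OUT={a, e}
  B1:  IN={a, e}  OUT={a, e}
  B2:  IN={a, e}  OUT={e}
  B3:  IN={e}  OUT={e}
  B4:  IN={e}  OUT={}

Merge at B1: OUT[B1] = IN[B0] ⊔ IN[B2] = {a, e}
Applying B1's transfer function to that OUT value gives IN[B1] (row B1 above).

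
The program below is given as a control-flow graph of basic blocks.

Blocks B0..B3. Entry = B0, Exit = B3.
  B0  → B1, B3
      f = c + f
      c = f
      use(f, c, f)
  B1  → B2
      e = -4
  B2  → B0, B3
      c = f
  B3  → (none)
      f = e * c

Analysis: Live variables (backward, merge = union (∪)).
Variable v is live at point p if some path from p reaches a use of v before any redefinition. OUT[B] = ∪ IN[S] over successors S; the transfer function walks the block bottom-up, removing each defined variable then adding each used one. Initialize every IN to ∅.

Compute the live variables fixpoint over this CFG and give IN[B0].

Converged values:
  B0:  IN={c, e, f}  OUT={c, e, f}
  B1:  IN={f}  OUT={e, f}
  B2:  IN={e, f}  OUT={c, e, f}
  B3:  IN={c, e}  OUT={}

Merge at B0: OUT[B0] = IN[B1] ⊔ IN[B3] = {c, e, f}
Applying B0's transfer function to that OUT value gives IN[B0] (row B0 above).

Answer: {c, e, f}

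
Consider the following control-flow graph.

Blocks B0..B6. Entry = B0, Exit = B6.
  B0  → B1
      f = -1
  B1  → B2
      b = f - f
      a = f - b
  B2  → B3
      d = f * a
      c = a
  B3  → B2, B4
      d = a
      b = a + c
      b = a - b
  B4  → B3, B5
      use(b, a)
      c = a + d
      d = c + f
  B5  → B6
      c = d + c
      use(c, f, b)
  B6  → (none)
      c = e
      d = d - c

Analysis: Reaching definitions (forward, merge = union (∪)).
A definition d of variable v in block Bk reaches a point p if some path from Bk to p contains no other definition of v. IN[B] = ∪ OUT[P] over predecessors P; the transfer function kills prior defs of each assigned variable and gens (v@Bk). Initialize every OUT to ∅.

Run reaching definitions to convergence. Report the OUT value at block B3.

Converged values:
  B0:   IN={}   OUT={f@B0}
  B1:   IN={f@B0}   OUT={a@B1, b@B1, f@B0}
  B2:   IN={a@B1, b@B1, b@B3, c@B2, c@B4, d@B3, f@B0}   OUT={a@B1, b@B1, b@B3, c@B2, d@B2, f@B0}
  B3:   IN={a@B1, b@B1, b@B3, c@B2, c@B4, d@B2, d@B4, f@B0}   OUT={a@B1, b@B3, c@B2, c@B4, d@B3, f@B0}
  B4:   IN={a@B1, b@B3, c@B2, c@B4, d@B3, f@B0}   OUT={a@B1, b@B3, c@B4, d@B4, f@B0}
  B5:   IN={a@B1, b@B3, c@B4, d@B4, f@B0}   OUT={a@B1, b@B3, c@B5, d@B4, f@B0}
  B6:   IN={a@B1, b@B3, c@B5, d@B4, f@B0}   OUT={a@B1, b@B3, c@B6, d@B6, f@B0}

Merge at B3: IN[B3] = OUT[B2] ⊔ OUT[B4] = {a@B1, b@B1, b@B3, c@B2, c@B4, d@B2, d@B4, f@B0}
Applying B3's transfer function to that IN value gives OUT[B3] (row B3 above).

Answer: {a@B1, b@B3, c@B2, c@B4, d@B3, f@B0}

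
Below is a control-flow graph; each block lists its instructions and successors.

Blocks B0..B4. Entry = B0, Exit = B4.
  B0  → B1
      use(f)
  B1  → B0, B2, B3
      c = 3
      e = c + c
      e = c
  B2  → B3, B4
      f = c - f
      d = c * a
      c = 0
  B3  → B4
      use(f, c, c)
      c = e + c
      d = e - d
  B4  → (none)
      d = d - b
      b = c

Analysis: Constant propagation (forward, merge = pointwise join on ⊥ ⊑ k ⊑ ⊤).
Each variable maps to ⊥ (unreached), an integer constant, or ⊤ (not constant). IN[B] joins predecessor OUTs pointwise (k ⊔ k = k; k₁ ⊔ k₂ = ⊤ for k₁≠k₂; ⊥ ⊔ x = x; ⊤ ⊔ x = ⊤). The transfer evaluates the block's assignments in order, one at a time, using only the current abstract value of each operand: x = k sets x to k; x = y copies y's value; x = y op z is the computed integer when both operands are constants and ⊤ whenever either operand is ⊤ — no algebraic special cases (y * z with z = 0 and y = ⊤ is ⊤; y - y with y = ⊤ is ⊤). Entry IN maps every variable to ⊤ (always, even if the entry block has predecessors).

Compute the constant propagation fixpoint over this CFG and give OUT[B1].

Fixpoint table:
  B0: | IN=(all ⊤) | OUT=(all ⊤)
  B1: | IN=(all ⊤) | OUT={c:3, e:3; rest ⊤}
  B2: | IN={c:3, e:3; rest ⊤} | OUT={c:0, e:3; rest ⊤}
  B3: | IN={e:3; rest ⊤} | OUT={e:3; rest ⊤}
  B4: | IN={e:3; rest ⊤} | OUT={e:3; rest ⊤}

Merge at B1: IN[B1] = OUT[B0] = {a: ⊤, b: ⊤, c: ⊤, d: ⊤, e: ⊤, f: ⊤}
Applying B1's transfer function to that IN value gives OUT[B1] (row B1 above).

Answer: {a: ⊤, b: ⊤, c: 3, d: ⊤, e: 3, f: ⊤}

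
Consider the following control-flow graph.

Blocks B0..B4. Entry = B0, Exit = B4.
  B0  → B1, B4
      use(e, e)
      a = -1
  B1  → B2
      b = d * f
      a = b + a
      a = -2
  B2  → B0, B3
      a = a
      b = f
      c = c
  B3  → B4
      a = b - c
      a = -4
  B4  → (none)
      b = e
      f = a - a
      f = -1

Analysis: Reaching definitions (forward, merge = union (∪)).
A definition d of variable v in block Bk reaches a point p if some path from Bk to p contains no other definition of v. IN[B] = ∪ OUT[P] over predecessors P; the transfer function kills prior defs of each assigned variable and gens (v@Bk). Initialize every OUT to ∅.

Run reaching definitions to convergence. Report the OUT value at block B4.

Answer: {a@B0, a@B3, b@B4, c@B2, f@B4}

Working:
Fixpoint table:
  B0:  IN={a@B2, b@B2, c@B2}  OUT={a@B0, b@B2, c@B2}
  B1:  IN={a@B0, b@B2, c@B2}  OUT={a@B1, b@B1, c@B2}
  B2:  IN={a@B1, b@B1, c@B2}  OUT={a@B2, b@B2, c@B2}
  B3:  IN={a@B2, b@B2, c@B2}  OUT={a@B3, b@B2, c@B2}
  B4:  IN={a@B0, a@B3, b@B2, c@B2}  OUT={a@B0, a@B3, b@B4, c@B2, f@B4}

Merge at B4: IN[B4] = OUT[B0] ⊔ OUT[B3] = {a@B0, a@B3, b@B2, c@B2}
Applying B4's transfer function to that IN value gives OUT[B4] (row B4 above).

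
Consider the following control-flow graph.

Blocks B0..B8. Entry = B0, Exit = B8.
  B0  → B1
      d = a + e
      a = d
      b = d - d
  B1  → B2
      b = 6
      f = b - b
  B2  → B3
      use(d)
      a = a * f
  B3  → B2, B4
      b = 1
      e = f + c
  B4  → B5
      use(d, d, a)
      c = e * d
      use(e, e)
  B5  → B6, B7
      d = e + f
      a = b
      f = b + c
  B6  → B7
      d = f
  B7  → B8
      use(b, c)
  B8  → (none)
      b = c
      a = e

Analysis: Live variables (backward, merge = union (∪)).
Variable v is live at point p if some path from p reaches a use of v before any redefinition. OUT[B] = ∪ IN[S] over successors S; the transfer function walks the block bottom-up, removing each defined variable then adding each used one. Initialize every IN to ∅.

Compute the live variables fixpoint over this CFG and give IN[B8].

Converged values:
  B0: | IN={a, c, e} | OUT={a, c, d}
  B1: | IN={a, c, d} | OUT={a, c, d, f}
  B2: | IN={a, c, d, f} | OUT={a, c, d, f}
  B3: | IN={a, c, d, f} | OUT={a, b, c, d, e, f}
  B4: | IN={a, b, d, e, f} | OUT={b, c, e, f}
  B5: | IN={b, c, e, f} | OUT={b, c, e, f}
  B6: | IN={b, c, e, f} | OUT={b, c, e}
  B7: | IN={b, c, e} | OUT={c, e}
  B8: | IN={c, e} | OUT={}

B8 is the boundary node: OUT[B8] = {}
Applying B8's transfer function to that OUT value gives IN[B8] (row B8 above).

Answer: {c, e}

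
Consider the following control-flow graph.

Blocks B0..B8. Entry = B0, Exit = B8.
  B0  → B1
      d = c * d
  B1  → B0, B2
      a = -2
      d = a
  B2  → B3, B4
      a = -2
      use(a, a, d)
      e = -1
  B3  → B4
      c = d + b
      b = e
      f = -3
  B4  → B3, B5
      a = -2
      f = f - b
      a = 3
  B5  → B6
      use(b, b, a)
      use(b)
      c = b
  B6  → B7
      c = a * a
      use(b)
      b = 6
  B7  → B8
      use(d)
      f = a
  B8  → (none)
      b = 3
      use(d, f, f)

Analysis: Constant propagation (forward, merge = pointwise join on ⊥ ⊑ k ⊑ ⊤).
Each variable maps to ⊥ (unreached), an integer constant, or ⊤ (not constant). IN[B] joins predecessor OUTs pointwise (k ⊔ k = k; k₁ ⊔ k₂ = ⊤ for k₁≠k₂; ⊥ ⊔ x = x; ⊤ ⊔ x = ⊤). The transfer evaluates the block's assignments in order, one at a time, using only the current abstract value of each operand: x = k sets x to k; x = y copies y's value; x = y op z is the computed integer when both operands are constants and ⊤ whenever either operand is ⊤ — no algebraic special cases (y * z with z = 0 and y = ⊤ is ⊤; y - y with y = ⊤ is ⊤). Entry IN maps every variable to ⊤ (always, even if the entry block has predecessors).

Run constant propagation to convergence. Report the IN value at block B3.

Answer: {a: ⊤, b: ⊤, c: ⊤, d: -2, e: -1, f: ⊤}

Working:
Converged values:
  B0: | IN=(all ⊤) | OUT=(all ⊤)
  B1: | IN=(all ⊤) | OUT={a:-2, d:-2; rest ⊤}
  B2: | IN={a:-2, d:-2; rest ⊤} | OUT={a:-2, d:-2, e:-1; rest ⊤}
  B3: | IN={d:-2, e:-1; rest ⊤} | OUT={b:-1, d:-2, e:-1, f:-3; rest ⊤}
  B4: | IN={d:-2, e:-1; rest ⊤} | OUT={a:3, d:-2, e:-1; rest ⊤}
  B5: | IN={a:3, d:-2, e:-1; rest ⊤} | OUT={a:3, d:-2, e:-1; rest ⊤}
  B6: | IN={a:3, d:-2, e:-1; rest ⊤} | OUT={a:3, b:6, c:9, d:-2, e:-1; rest ⊤}
  B7: | IN={a:3, b:6, c:9, d:-2, e:-1; rest ⊤} | OUT={a:3, b:6, c:9, d:-2, e:-1, f:3; rest ⊤}
  B8: | IN={a:3, b:6, c:9, d:-2, e:-1, f:3; rest ⊤} | OUT={a:3, b:3, c:9, d:-2, e:-1, f:3; rest ⊤}

Merge at B3: IN[B3] = OUT[B2] ⊔ OUT[B4] = {a: ⊤, b: ⊤, c: ⊤, d: -2, e: -1, f: ⊤}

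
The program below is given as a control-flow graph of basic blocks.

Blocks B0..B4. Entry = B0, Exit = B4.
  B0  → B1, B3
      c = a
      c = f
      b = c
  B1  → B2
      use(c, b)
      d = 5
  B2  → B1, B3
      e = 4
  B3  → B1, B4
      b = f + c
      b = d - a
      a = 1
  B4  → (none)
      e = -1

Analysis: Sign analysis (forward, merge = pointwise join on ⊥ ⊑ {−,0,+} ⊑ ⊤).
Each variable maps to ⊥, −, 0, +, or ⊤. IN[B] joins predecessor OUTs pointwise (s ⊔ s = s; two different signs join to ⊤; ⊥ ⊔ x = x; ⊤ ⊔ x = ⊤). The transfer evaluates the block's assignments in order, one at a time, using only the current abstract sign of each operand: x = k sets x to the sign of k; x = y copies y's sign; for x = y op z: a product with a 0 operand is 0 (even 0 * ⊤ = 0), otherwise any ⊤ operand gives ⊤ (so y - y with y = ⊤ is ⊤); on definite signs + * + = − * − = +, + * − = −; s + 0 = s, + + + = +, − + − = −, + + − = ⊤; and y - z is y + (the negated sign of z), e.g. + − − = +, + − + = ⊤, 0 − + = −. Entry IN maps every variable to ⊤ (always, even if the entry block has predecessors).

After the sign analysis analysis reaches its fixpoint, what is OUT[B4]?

Per-block solution:
  B0: | IN=(all ⊤) | OUT=(all ⊤)
  B1: | IN=(all ⊤) | OUT={d:+; rest ⊤}
  B2: | IN={d:+; rest ⊤} | OUT={d:+, e:+; rest ⊤}
  B3: | IN=(all ⊤) | OUT={a:+; rest ⊤}
  B4: | IN={a:+; rest ⊤} | OUT={a:+, e:-; rest ⊤}

Merge at B4: IN[B4] = OUT[B3] = {a: +, b: ⊤, c: ⊤, d: ⊤, e: ⊤, f: ⊤}
Applying B4's transfer function to that IN value gives OUT[B4] (row B4 above).

Answer: {a: +, b: ⊤, c: ⊤, d: ⊤, e: -, f: ⊤}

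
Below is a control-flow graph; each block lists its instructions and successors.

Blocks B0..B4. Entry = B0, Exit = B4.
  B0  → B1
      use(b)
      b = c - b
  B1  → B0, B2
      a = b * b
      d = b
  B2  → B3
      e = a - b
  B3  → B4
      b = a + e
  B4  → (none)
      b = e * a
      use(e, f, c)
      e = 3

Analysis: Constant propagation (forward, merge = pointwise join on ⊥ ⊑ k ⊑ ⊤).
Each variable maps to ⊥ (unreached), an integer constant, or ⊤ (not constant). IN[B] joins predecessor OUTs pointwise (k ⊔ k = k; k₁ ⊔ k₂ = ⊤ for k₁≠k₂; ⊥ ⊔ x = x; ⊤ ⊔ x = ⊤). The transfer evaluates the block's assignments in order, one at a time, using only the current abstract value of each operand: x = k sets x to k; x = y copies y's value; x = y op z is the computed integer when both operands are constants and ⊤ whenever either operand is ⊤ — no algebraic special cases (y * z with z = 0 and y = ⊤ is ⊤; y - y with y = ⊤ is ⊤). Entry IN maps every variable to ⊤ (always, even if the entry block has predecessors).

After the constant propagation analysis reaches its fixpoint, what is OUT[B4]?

Answer: {a: ⊤, b: ⊤, c: ⊤, d: ⊤, e: 3, f: ⊤}

Trace:
Fixpoint table:
  B0:  IN=(all ⊤)  OUT=(all ⊤)
  B1:  IN=(all ⊤)  OUT=(all ⊤)
  B2:  IN=(all ⊤)  OUT=(all ⊤)
  B3:  IN=(all ⊤)  OUT=(all ⊤)
  B4:  IN=(all ⊤)  OUT={e:3; rest ⊤}

Merge at B4: IN[B4] = OUT[B3] = {a: ⊤, b: ⊤, c: ⊤, d: ⊤, e: ⊤, f: ⊤}
Applying B4's transfer function to that IN value gives OUT[B4] (row B4 above).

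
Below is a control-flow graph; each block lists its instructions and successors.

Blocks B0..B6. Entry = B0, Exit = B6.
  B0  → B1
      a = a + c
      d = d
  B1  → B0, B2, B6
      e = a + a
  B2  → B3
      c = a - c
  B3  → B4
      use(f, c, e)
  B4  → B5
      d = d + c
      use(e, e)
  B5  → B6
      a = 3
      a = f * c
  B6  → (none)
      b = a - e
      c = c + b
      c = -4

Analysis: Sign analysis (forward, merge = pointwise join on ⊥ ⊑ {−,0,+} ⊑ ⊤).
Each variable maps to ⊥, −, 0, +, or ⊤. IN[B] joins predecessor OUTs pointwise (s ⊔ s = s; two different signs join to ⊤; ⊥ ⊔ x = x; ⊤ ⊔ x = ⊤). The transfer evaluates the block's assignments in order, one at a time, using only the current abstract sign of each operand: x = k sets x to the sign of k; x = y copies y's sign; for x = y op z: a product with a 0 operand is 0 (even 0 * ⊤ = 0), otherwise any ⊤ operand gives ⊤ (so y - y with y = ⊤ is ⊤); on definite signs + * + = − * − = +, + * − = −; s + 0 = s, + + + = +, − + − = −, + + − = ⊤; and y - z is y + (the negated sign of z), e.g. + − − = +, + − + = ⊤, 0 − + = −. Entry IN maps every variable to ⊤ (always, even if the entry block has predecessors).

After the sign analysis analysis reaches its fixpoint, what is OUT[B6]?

Answer: {a: ⊤, b: ⊤, c: -, d: ⊤, e: ⊤, f: ⊤}

Derivation:
Fixpoint table:
  B0: | IN=(all ⊤) | OUT=(all ⊤)
  B1: | IN=(all ⊤) | OUT=(all ⊤)
  B2: | IN=(all ⊤) | OUT=(all ⊤)
  B3: | IN=(all ⊤) | OUT=(all ⊤)
  B4: | IN=(all ⊤) | OUT=(all ⊤)
  B5: | IN=(all ⊤) | OUT=(all ⊤)
  B6: | IN=(all ⊤) | OUT={c:-; rest ⊤}

Merge at B6: IN[B6] = OUT[B1] ⊔ OUT[B5] = {a: ⊤, b: ⊤, c: ⊤, d: ⊤, e: ⊤, f: ⊤}
Applying B6's transfer function to that IN value gives OUT[B6] (row B6 above).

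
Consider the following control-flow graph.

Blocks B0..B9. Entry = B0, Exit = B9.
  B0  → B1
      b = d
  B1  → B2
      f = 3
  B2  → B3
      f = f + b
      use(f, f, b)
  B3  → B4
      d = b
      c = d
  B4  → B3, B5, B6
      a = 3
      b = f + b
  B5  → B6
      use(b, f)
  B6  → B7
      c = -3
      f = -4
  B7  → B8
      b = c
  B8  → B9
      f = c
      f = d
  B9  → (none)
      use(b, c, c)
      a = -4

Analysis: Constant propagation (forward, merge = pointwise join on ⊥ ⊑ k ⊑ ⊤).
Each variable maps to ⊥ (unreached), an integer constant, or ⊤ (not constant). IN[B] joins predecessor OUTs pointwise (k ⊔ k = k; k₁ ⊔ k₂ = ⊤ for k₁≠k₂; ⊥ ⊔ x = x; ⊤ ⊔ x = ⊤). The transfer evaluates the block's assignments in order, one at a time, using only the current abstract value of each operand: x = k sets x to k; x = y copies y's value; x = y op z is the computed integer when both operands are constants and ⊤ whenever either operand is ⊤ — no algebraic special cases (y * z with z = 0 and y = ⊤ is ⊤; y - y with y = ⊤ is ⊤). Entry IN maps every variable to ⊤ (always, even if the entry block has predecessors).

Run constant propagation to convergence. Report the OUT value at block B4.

Answer: {a: 3, b: ⊤, c: ⊤, d: ⊤, e: ⊤, f: ⊤}

Trace:
Per-block solution:
  B0:  IN=(all ⊤)  OUT=(all ⊤)
  B1:  IN=(all ⊤)  OUT={f:3; rest ⊤}
  B2:  IN={f:3; rest ⊤}  OUT=(all ⊤)
  B3:  IN=(all ⊤)  OUT=(all ⊤)
  B4:  IN=(all ⊤)  OUT={a:3; rest ⊤}
  B5:  IN={a:3; rest ⊤}  OUT={a:3; rest ⊤}
  B6:  IN={a:3; rest ⊤}  OUT={a:3, c:-3, f:-4; rest ⊤}
  B7:  IN={a:3, c:-3, f:-4; rest ⊤}  OUT={a:3, b:-3, c:-3, f:-4; rest ⊤}
  B8:  IN={a:3, b:-3, c:-3, f:-4; rest ⊤}  OUT={a:3, b:-3, c:-3; rest ⊤}
  B9:  IN={a:3, b:-3, c:-3; rest ⊤}  OUT={a:-4, b:-3, c:-3; rest ⊤}

Merge at B4: IN[B4] = OUT[B3] = {a: ⊤, b: ⊤, c: ⊤, d: ⊤, e: ⊤, f: ⊤}
Applying B4's transfer function to that IN value gives OUT[B4] (row B4 above).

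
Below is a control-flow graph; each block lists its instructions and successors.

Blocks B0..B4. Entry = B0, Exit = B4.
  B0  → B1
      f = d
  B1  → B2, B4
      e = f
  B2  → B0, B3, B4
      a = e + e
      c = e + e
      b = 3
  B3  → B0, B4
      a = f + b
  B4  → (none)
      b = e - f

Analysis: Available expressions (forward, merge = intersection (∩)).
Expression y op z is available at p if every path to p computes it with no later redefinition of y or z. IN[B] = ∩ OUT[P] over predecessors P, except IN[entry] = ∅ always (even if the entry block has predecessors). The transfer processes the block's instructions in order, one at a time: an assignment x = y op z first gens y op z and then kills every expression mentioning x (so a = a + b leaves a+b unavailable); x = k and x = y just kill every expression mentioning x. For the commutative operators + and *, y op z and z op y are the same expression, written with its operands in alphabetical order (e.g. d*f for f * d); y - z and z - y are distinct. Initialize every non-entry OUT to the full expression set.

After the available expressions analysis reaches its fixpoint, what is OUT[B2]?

Converged values:
  B0:   IN={}   OUT={}
  B1:   IN={}   OUT={}
  B2:   IN={}   OUT={e+e}
  B3:   IN={e+e}   OUT={b+f, e+e}
  B4:   IN={}   OUT={e-f}

Merge at B2: IN[B2] = OUT[B1] = {}
Applying B2's transfer function to that IN value gives OUT[B2] (row B2 above).

Answer: {e+e}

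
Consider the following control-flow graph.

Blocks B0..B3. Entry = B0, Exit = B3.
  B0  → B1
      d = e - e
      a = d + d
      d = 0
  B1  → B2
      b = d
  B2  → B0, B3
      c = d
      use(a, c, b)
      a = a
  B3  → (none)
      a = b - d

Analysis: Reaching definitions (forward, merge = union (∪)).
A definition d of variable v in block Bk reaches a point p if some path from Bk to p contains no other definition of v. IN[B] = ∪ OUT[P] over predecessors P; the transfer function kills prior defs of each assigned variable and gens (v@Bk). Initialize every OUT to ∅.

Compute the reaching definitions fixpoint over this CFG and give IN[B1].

Fixpoint table:
  B0:   IN={a@B2, b@B1, c@B2, d@B0}   OUT={a@B0, b@B1, c@B2, d@B0}
  B1:   IN={a@B0, b@B1, c@B2, d@B0}   OUT={a@B0, b@B1, c@B2, d@B0}
  B2:   IN={a@B0, b@B1, c@B2, d@B0}   OUT={a@B2, b@B1, c@B2, d@B0}
  B3:   IN={a@B2, b@B1, c@B2, d@B0}   OUT={a@B3, b@B1, c@B2, d@B0}

Merge at B1: IN[B1] = OUT[B0] = {a@B0, b@B1, c@B2, d@B0}

Answer: {a@B0, b@B1, c@B2, d@B0}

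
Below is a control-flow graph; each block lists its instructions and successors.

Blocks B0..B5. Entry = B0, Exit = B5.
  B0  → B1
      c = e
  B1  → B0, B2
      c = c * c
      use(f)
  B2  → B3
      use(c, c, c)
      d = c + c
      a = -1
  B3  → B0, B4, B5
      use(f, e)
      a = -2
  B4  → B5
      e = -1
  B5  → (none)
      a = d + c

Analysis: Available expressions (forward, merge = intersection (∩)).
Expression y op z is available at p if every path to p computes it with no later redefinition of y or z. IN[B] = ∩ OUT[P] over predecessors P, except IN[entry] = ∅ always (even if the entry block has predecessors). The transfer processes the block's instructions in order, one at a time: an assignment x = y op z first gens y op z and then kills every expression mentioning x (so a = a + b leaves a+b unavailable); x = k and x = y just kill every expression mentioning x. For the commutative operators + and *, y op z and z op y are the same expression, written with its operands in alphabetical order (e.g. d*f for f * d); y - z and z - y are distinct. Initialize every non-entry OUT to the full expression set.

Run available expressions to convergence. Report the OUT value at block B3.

Fixpoint table:
  B0: | IN={} | OUT={}
  B1: | IN={} | OUT={}
  B2: | IN={} | OUT={c+c}
  B3: | IN={c+c} | OUT={c+c}
  B4: | IN={c+c} | OUT={c+c}
  B5: | IN={c+c} | OUT={c+c, c+d}

Merge at B3: IN[B3] = OUT[B2] = {c+c}
Applying B3's transfer function to that IN value gives OUT[B3] (row B3 above).

Answer: {c+c}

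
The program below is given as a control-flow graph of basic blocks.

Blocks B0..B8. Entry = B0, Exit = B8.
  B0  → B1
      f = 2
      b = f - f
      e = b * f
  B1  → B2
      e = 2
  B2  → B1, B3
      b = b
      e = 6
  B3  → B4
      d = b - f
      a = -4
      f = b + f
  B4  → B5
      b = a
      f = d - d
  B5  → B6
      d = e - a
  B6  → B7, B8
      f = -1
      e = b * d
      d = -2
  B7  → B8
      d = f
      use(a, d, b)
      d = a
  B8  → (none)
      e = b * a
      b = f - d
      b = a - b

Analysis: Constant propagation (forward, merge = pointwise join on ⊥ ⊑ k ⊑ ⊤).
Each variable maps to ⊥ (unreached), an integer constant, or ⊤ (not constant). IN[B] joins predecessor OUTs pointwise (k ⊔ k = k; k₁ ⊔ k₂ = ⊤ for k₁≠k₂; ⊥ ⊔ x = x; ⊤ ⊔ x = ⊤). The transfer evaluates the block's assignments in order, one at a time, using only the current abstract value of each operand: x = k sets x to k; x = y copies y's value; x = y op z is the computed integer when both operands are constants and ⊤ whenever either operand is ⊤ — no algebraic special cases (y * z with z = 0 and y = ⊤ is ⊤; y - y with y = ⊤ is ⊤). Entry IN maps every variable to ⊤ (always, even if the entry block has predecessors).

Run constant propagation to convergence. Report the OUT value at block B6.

Answer: {a: -4, b: -4, c: ⊤, d: -2, e: -40, f: -1}

Derivation:
Per-block solution:
  B0:  IN=(all ⊤)  OUT={b:0, e:0, f:2; rest ⊤}
  B1:  IN={b:0, f:2; rest ⊤}  OUT={b:0, e:2, f:2; rest ⊤}
  B2:  IN={b:0, e:2, f:2; rest ⊤}  OUT={b:0, e:6, f:2; rest ⊤}
  B3:  IN={b:0, e:6, f:2; rest ⊤}  OUT={a:-4, b:0, d:-2, e:6, f:2; rest ⊤}
  B4:  IN={a:-4, b:0, d:-2, e:6, f:2; rest ⊤}  OUT={a:-4, b:-4, d:-2, e:6, f:0; rest ⊤}
  B5:  IN={a:-4, b:-4, d:-2, e:6, f:0; rest ⊤}  OUT={a:-4, b:-4, d:10, e:6, f:0; rest ⊤}
  B6:  IN={a:-4, b:-4, d:10, e:6, f:0; rest ⊤}  OUT={a:-4, b:-4, d:-2, e:-40, f:-1; rest ⊤}
  B7:  IN={a:-4, b:-4, d:-2, e:-40, f:-1; rest ⊤}  OUT={a:-4, b:-4, d:-4, e:-40, f:-1; rest ⊤}
  B8:  IN={a:-4, b:-4, e:-40, f:-1; rest ⊤}  OUT={a:-4, e:16, f:-1; rest ⊤}

Merge at B6: IN[B6] = OUT[B5] = {a: -4, b: -4, c: ⊤, d: 10, e: 6, f: 0}
Applying B6's transfer function to that IN value gives OUT[B6] (row B6 above).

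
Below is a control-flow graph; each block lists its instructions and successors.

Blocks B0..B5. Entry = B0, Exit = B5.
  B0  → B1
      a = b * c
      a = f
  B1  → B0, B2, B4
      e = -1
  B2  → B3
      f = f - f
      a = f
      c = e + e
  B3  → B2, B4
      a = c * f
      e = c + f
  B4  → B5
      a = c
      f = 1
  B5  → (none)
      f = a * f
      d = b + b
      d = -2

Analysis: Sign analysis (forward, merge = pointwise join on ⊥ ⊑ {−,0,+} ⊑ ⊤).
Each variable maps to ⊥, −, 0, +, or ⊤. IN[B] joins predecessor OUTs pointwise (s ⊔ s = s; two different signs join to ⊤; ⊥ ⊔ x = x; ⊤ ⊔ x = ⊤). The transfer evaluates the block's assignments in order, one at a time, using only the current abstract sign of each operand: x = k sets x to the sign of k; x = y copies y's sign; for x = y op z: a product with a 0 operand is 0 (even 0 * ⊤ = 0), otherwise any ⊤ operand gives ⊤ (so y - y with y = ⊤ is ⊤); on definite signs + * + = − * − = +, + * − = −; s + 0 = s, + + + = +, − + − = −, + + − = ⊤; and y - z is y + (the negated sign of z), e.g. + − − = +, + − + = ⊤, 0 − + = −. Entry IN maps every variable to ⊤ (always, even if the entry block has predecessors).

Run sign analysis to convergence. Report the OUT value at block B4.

Fixpoint table:
  B0:   IN=(all ⊤)   OUT=(all ⊤)
  B1:   IN=(all ⊤)   OUT={e:-; rest ⊤}
  B2:   IN=(all ⊤)   OUT=(all ⊤)
  B3:   IN=(all ⊤)   OUT=(all ⊤)
  B4:   IN=(all ⊤)   OUT={f:+; rest ⊤}
  B5:   IN={f:+; rest ⊤}   OUT={d:-; rest ⊤}

Merge at B4: IN[B4] = OUT[B1] ⊔ OUT[B3] = {a: ⊤, b: ⊤, c: ⊤, d: ⊤, e: ⊤, f: ⊤}
Applying B4's transfer function to that IN value gives OUT[B4] (row B4 above).

Answer: {a: ⊤, b: ⊤, c: ⊤, d: ⊤, e: ⊤, f: +}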